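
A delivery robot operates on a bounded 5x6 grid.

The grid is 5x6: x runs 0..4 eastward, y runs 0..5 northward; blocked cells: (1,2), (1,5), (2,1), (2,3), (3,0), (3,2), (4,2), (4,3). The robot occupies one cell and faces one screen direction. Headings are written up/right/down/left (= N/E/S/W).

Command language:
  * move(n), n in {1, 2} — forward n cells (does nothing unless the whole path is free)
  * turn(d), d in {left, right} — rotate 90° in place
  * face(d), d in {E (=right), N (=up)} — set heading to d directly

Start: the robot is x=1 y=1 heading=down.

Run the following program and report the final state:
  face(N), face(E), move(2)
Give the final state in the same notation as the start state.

start: x=1 y=1 heading=down
1. face(N) → x=1 y=1 heading=up
2. face(E) → x=1 y=1 heading=right
3. move(2) → x=1 y=1 heading=right

x=1 y=1 heading=right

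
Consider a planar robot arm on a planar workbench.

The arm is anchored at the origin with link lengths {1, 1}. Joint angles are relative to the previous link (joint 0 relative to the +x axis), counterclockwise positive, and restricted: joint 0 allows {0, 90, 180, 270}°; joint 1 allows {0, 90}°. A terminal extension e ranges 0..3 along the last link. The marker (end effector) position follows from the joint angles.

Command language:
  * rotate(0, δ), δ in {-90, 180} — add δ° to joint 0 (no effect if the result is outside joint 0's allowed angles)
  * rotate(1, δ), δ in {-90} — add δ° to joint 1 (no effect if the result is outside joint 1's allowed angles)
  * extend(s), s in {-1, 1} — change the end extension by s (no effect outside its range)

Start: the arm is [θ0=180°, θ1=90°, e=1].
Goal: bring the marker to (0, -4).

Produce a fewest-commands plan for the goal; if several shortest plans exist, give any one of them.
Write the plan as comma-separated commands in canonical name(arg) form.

rotate(0, -90), extend(1), rotate(0, 180), rotate(1, -90)

initial: [θ0=180°, θ1=90°, e=1]
step 1 (rotate(0, -90)): [θ0=90°, θ1=90°, e=1]
step 2 (extend(1)): [θ0=90°, θ1=90°, e=2]
step 3 (rotate(0, 180)): [θ0=270°, θ1=90°, e=2]
step 4 (rotate(1, -90)): [θ0=270°, θ1=0°, e=2]
minimal: 4 command(s), checked below 4.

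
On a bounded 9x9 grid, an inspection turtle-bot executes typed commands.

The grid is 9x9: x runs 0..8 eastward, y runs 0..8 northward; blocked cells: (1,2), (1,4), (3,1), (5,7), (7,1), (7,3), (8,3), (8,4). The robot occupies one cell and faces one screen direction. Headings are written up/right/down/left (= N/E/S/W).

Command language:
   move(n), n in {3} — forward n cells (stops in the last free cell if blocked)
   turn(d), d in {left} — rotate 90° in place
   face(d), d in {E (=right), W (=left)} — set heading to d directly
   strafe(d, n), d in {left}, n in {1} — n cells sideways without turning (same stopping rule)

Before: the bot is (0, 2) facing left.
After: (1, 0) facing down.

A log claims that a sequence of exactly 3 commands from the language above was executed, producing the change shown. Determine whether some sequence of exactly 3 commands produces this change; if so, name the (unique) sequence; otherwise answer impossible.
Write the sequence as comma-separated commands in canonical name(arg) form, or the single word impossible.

turn(left), move(3), strafe(left, 1)

key: order matters: swapping turn(left) and strafe(left, 1) lands elsewhere
start: (0, 2) facing left
step 1 (turn(left)): (0, 2) facing down
step 2 (move(3)): (0, 0) facing down
step 3 (strafe(left, 1)): (1, 0) facing down
no other 3-command option fits: unique.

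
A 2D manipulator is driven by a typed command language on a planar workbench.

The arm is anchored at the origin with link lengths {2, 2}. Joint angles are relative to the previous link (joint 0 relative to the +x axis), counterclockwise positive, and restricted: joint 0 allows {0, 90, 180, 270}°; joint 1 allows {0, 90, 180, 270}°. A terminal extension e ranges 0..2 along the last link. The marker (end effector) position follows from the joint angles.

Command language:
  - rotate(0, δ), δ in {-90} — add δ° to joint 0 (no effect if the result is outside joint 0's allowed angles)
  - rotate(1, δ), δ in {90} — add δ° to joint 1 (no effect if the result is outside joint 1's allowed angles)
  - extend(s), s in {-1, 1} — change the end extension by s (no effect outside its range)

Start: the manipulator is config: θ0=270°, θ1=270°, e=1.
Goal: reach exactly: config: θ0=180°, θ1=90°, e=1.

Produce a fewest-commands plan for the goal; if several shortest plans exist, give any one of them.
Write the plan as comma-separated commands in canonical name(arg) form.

initial: config: θ0=270°, θ1=270°, e=1
t=1 rotate(1, 90) ⇒ config: θ0=270°, θ1=0°, e=1
t=2 rotate(1, 90) ⇒ config: θ0=270°, θ1=90°, e=1
t=3 rotate(0, -90) ⇒ config: θ0=180°, θ1=90°, e=1
minimal: 3 command(s), checked below 3.

rotate(1, 90), rotate(1, 90), rotate(0, -90)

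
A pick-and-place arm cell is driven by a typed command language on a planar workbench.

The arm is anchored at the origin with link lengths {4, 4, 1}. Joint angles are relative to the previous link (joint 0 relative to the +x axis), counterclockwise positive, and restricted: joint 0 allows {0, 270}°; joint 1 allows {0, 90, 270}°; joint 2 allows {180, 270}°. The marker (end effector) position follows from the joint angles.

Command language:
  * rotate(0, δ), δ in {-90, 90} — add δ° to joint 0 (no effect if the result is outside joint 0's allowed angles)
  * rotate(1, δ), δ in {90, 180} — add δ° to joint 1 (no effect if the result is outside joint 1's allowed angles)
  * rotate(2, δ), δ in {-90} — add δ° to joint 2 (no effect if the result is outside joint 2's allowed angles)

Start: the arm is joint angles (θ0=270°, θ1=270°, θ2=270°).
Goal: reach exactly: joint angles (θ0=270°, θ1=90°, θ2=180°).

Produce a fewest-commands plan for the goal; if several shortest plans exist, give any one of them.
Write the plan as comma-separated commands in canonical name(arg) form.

start: joint angles (θ0=270°, θ1=270°, θ2=270°)
1. rotate(2, -90) → joint angles (θ0=270°, θ1=270°, θ2=180°)
2. rotate(1, 180) → joint angles (θ0=270°, θ1=90°, θ2=180°)
no 1-step plan works, so 2 is optimal.

rotate(2, -90), rotate(1, 180)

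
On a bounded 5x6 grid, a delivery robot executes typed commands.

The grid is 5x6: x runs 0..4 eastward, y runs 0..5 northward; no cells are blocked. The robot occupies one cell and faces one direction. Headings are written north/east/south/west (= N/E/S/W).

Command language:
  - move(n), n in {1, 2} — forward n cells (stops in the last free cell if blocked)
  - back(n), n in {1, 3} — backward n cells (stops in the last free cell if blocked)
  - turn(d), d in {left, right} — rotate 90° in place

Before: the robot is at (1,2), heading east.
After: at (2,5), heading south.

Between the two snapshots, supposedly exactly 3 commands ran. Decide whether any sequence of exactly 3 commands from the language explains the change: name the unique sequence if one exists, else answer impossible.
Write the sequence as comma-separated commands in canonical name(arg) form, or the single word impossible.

key: order matters: swapping move(1) and back(3) lands elsewhere
start: at (1,2), heading east
[1] after move(1): at (2,2), heading east
[2] after turn(right): at (2,2), heading south
[3] after back(3): at (2,5), heading south
no other 3-command option fits: unique.

move(1), turn(right), back(3)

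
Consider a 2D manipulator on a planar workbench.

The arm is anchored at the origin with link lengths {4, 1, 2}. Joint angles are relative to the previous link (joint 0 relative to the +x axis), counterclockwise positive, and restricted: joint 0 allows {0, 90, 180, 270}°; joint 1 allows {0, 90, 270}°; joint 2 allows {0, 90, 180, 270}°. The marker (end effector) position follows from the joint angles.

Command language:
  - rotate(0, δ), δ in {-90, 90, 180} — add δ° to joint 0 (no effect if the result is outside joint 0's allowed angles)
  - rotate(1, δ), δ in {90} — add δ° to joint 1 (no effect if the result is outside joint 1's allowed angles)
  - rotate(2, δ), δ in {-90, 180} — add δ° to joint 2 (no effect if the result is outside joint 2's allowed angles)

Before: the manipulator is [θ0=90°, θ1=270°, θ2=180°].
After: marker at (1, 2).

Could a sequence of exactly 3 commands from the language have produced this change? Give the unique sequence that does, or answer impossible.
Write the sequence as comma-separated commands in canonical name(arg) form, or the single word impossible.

rotate(2, -90), rotate(2, -90), rotate(2, -90)

from: [θ0=90°, θ1=270°, θ2=180°]
step 1 (rotate(2, -90)): [θ0=90°, θ1=270°, θ2=90°]
step 2 (rotate(2, -90)): [θ0=90°, θ1=270°, θ2=0°]
step 3 (rotate(2, -90)): [θ0=90°, θ1=270°, θ2=270°]
no other 3-command option fits: unique.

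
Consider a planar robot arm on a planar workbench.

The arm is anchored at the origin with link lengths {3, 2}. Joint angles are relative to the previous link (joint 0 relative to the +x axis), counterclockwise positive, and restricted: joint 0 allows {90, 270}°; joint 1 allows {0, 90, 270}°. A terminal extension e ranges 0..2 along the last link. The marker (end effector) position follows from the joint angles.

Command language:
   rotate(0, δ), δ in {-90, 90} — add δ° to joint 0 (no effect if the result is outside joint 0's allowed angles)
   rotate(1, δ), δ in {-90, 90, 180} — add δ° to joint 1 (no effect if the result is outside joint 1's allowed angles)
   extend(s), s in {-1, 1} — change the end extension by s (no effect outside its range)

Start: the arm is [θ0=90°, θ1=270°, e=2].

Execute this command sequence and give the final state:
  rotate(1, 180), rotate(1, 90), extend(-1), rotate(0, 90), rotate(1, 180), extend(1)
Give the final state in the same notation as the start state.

[θ0=90°, θ1=270°, e=2]

start: [θ0=90°, θ1=270°, e=2]
1. rotate(1, 180) → [θ0=90°, θ1=90°, e=2]
2. rotate(1, 90) → [θ0=90°, θ1=90°, e=2]
3. extend(-1) → [θ0=90°, θ1=90°, e=1]
4. rotate(0, 90) → [θ0=90°, θ1=90°, e=1]
5. rotate(1, 180) → [θ0=90°, θ1=270°, e=1]
6. extend(1) → [θ0=90°, θ1=270°, e=2]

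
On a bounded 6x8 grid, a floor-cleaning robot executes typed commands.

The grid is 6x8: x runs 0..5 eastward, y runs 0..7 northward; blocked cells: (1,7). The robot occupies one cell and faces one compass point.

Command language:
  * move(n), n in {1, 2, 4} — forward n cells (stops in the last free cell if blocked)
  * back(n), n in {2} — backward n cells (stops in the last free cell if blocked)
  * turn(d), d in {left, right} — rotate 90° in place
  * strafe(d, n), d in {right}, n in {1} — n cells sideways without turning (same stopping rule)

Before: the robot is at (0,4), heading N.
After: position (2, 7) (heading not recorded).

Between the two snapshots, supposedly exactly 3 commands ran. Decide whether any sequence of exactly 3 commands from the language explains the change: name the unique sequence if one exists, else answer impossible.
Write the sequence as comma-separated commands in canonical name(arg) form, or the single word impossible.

key: move(4) runs into the grid edge before its full distance
initial: at (0,4), heading N
step 1 (strafe(right, 1)): at (1,4), heading N
step 2 (strafe(right, 1)): at (2,4), heading N
step 3 (move(4)): at (2,7), heading N
no other 3-command option fits: unique.

strafe(right, 1), strafe(right, 1), move(4)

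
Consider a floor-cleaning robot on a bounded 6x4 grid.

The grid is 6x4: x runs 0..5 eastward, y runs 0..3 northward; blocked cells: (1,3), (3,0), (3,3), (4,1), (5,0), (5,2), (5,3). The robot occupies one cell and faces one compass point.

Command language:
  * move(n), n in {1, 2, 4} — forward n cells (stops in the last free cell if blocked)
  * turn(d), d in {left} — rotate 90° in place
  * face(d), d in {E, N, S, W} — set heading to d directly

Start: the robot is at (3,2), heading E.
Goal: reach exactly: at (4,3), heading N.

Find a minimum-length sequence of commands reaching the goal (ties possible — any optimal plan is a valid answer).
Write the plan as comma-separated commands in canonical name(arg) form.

move(2), turn(left), move(2)

begin: at (3,2), heading E
1. move(2) → at (4,2), heading E
2. turn(left) → at (4,2), heading N
3. move(2) → at (4,3), heading N
no 2-step plan works, so 3 is optimal.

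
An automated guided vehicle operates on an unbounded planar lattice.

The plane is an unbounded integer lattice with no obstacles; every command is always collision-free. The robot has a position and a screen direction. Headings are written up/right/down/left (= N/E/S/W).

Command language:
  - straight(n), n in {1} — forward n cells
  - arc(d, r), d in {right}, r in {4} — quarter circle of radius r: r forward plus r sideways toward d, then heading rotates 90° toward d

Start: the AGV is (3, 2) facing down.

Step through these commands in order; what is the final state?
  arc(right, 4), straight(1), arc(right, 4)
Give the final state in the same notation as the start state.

(-6, 2) facing up

t0: (3, 2) facing down
t=1 arc(right, 4) ⇒ (-1, -2) facing left
t=2 straight(1) ⇒ (-2, -2) facing left
t=3 arc(right, 4) ⇒ (-6, 2) facing up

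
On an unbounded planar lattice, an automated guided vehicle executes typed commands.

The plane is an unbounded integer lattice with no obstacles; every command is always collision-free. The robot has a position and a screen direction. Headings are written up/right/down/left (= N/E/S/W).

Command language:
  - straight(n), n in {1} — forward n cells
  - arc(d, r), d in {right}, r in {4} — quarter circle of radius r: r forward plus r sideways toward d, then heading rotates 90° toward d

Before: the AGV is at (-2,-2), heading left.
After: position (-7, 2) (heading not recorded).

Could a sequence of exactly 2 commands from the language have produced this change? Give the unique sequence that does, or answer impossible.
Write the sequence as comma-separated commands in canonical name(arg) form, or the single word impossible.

straight(1), arc(right, 4)

key: running arc(right, 4) before straight(1) would end elsewhere — order is forced
t0: at (-2,-2), heading left
[1] after straight(1): at (-3,-2), heading left
[2] after arc(right, 4): at (-7,2), heading up
no other 2-command option fits: unique.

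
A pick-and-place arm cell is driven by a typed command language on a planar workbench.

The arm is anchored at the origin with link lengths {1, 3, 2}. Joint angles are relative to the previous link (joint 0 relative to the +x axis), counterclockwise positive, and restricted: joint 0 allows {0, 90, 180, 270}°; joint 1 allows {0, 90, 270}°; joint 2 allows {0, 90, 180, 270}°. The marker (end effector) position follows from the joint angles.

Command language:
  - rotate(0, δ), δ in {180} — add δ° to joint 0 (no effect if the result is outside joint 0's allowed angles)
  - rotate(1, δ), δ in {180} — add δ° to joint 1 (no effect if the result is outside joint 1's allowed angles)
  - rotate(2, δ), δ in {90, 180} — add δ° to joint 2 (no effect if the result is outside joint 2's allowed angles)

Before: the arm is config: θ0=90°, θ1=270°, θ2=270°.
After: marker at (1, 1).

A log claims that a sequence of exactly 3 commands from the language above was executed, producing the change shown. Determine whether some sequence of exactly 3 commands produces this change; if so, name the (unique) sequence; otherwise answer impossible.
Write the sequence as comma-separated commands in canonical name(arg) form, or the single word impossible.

rotate(2, 90), rotate(2, 90), rotate(2, 90)

initial: config: θ0=90°, θ1=270°, θ2=270°
[1] after rotate(2, 90): config: θ0=90°, θ1=270°, θ2=0°
[2] after rotate(2, 90): config: θ0=90°, θ1=270°, θ2=90°
[3] after rotate(2, 90): config: θ0=90°, θ1=270°, θ2=180°
uniquely the one of 64 3-step routes that fits.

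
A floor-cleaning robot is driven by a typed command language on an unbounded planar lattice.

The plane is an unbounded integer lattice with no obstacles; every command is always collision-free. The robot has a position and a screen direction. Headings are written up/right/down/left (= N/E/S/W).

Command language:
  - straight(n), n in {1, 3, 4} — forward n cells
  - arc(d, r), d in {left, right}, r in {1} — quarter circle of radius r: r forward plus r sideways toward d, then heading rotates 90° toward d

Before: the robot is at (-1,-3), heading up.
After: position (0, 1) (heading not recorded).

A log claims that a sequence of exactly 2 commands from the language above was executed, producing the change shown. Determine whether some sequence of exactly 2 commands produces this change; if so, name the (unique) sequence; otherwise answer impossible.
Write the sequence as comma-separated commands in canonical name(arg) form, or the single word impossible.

straight(3), arc(right, 1)

key: order matters: swapping straight(3) and arc(right, 1) lands elsewhere
t0: at (-1,-3), heading up
[1] after straight(3): at (-1,0), heading up
[2] after arc(right, 1): at (0,1), heading right
no other 2-command option fits: unique.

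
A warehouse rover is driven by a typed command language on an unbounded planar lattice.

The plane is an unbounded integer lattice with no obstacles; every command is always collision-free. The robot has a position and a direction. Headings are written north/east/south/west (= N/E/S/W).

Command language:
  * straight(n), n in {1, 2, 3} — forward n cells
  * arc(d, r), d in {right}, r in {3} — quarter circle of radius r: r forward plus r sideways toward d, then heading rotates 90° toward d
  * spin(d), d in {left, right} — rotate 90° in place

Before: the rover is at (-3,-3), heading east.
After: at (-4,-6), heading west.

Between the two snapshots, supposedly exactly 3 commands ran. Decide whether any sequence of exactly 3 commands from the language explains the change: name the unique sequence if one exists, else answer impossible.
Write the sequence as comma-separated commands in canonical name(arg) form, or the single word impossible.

straight(2), spin(right), arc(right, 3)

key: running arc(right, 3) before straight(2) would end elsewhere — order is forced
from: at (-3,-3), heading east
step 1 (straight(2)): at (-1,-3), heading east
step 2 (spin(right)): at (-1,-3), heading south
step 3 (arc(right, 3)): at (-4,-6), heading west
all 216 alternatives checked — unique.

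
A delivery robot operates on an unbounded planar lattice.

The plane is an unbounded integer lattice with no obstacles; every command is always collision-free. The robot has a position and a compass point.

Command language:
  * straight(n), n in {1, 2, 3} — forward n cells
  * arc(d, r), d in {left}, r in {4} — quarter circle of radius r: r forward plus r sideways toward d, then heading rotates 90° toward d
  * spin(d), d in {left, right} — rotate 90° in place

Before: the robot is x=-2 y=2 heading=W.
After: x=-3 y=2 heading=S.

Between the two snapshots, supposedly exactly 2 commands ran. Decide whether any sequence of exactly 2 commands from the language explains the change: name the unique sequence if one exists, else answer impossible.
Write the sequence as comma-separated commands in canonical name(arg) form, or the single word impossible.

key: running spin(left) before straight(1) would end elsewhere — order is forced
initial: x=-2 y=2 heading=W
1. straight(1) → x=-3 y=2 heading=W
2. spin(left) → x=-3 y=2 heading=S
no other 2-command option fits: unique.

straight(1), spin(left)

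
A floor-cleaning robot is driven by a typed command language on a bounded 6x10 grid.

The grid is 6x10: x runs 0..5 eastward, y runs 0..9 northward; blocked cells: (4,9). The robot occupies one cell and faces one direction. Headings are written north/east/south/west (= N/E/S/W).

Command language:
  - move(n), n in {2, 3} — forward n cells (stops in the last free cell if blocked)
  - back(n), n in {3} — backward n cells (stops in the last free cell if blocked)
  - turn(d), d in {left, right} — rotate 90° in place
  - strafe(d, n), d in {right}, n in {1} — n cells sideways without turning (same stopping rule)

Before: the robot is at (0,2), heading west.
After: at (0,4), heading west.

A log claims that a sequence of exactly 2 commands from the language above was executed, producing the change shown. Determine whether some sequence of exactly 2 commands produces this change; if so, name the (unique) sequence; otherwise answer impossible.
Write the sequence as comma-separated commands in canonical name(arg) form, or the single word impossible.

strafe(right, 1), strafe(right, 1)

key: heading stays W — no command in the sequence turns
initial: at (0,2), heading west
step 1 (strafe(right, 1)): at (0,3), heading west
step 2 (strafe(right, 1)): at (0,4), heading west
uniquely the one of 36 2-step routes that fits.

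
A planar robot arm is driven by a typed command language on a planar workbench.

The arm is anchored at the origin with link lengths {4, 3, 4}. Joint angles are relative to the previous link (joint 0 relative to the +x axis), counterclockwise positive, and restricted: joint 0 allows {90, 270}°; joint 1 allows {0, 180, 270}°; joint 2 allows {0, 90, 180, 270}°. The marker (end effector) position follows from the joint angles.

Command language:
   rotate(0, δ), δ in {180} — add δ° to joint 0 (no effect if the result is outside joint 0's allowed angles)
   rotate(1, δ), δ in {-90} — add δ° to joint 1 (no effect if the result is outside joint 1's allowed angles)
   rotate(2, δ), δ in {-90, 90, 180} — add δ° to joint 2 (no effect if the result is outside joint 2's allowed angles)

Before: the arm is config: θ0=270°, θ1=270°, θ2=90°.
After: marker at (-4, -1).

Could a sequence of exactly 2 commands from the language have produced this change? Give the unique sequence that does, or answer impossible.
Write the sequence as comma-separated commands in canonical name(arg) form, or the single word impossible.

t0: config: θ0=270°, θ1=270°, θ2=90°
[1] after rotate(1, -90): config: θ0=270°, θ1=180°, θ2=90°
[2] after rotate(1, -90): config: θ0=270°, θ1=180°, θ2=90°
no other 2-command option fits: unique.

rotate(1, -90), rotate(1, -90)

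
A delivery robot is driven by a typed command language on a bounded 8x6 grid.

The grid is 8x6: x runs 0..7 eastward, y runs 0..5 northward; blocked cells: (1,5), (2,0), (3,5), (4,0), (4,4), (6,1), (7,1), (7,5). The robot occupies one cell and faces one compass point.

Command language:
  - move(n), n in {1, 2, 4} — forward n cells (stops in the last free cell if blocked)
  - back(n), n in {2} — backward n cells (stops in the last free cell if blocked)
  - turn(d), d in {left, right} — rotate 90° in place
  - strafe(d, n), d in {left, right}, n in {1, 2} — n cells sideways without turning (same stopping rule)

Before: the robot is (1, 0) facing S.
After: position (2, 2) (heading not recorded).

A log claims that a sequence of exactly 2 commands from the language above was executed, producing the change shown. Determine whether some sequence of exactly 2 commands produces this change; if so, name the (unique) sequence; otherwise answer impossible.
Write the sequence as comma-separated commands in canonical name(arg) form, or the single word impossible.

back(2), strafe(left, 1)

key: running strafe(left, 1) before back(2) would end elsewhere — order is forced
begin: (1, 0) facing S
step 1 (back(2)): (1, 2) facing S
step 2 (strafe(left, 1)): (2, 2) facing S
uniquely the one of 100 2-step routes that fits.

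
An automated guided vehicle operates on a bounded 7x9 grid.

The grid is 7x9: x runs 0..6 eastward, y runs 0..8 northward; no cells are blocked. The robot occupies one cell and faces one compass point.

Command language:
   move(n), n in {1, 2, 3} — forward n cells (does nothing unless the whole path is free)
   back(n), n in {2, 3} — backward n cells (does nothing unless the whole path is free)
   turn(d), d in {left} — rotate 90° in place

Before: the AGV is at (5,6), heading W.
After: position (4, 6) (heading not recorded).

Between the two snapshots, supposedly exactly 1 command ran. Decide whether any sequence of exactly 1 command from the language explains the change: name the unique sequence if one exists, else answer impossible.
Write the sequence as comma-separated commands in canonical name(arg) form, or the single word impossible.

initial: at (5,6), heading W
[1] after move(1): at (4,6), heading W
uniquely the one of 6 1-step routes that fits.

move(1)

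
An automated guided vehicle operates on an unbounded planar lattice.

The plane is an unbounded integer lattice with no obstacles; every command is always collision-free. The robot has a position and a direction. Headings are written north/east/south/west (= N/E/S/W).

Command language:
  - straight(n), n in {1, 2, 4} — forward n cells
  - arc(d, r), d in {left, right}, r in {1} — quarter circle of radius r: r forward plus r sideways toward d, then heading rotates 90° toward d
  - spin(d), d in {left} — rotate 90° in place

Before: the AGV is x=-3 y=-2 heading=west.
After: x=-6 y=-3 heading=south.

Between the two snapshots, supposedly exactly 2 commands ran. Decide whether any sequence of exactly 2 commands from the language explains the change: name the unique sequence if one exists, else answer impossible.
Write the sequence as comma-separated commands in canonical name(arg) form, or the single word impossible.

key: order matters: swapping straight(2) and arc(left, 1) lands elsewhere
initial: x=-3 y=-2 heading=west
1. straight(2) → x=-5 y=-2 heading=west
2. arc(left, 1) → x=-6 y=-3 heading=south
no rival 2-sequence matches.

straight(2), arc(left, 1)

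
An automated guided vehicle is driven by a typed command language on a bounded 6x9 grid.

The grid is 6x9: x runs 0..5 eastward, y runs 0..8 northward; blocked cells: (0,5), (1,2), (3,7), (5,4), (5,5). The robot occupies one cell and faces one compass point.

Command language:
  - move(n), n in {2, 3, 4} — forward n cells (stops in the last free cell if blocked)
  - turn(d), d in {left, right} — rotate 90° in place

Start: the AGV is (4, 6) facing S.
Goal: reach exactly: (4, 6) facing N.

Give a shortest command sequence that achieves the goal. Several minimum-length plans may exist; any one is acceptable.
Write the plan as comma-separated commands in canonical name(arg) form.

turn(right), turn(right)

begin: (4, 6) facing S
t=1 turn(right) ⇒ (4, 6) facing W
t=2 turn(right) ⇒ (4, 6) facing N
no 1-step plan works, so 2 is optimal.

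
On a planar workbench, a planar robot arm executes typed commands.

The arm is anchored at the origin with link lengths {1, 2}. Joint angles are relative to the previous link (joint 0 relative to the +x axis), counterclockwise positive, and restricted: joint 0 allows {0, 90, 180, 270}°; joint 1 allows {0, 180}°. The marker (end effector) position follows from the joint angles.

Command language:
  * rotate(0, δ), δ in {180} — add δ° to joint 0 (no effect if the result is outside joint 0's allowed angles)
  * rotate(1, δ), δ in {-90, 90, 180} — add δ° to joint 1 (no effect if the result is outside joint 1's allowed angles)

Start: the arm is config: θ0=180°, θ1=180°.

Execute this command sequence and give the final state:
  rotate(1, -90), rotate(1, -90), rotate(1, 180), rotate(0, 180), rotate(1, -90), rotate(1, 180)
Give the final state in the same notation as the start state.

config: θ0=0°, θ1=180°

start: config: θ0=180°, θ1=180°
1. rotate(1, -90) → config: θ0=180°, θ1=180°
2. rotate(1, -90) → config: θ0=180°, θ1=180°
3. rotate(1, 180) → config: θ0=180°, θ1=0°
4. rotate(0, 180) → config: θ0=0°, θ1=0°
5. rotate(1, -90) → config: θ0=0°, θ1=0°
6. rotate(1, 180) → config: θ0=0°, θ1=180°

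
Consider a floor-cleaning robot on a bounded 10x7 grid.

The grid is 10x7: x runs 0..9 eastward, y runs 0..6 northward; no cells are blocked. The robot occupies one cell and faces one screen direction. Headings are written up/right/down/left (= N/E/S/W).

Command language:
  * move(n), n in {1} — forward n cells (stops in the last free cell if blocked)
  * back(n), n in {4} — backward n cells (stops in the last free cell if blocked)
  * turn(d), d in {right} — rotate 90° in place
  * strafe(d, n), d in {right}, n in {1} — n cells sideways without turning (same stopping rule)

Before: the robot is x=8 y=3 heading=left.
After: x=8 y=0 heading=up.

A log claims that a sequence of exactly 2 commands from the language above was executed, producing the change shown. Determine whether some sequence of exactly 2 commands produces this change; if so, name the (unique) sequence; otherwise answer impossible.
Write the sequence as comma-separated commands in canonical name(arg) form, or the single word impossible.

turn(right), back(4)

key: cell and facing (now N) both changed — the 2 commands mix motion and turning
begin: x=8 y=3 heading=left
1. turn(right) → x=8 y=3 heading=up
2. back(4) → x=8 y=0 heading=up
no other 2-command option fits: unique.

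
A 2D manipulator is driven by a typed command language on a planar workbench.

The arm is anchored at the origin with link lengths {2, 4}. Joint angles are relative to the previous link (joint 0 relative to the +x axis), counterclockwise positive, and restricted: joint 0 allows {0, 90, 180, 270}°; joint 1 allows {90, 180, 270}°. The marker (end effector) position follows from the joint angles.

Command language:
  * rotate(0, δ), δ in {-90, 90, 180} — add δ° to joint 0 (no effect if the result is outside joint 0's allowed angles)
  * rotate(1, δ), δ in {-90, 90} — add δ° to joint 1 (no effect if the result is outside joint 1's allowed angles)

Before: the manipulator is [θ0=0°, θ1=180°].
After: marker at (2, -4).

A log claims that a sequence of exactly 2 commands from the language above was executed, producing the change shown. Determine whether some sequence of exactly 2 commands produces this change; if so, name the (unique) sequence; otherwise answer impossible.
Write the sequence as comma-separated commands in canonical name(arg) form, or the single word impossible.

rotate(1, 90), rotate(1, 90)

from: [θ0=0°, θ1=180°]
t=1 rotate(1, 90) ⇒ [θ0=0°, θ1=270°]
t=2 rotate(1, 90) ⇒ [θ0=0°, θ1=270°]
no other 2-command option fits: unique.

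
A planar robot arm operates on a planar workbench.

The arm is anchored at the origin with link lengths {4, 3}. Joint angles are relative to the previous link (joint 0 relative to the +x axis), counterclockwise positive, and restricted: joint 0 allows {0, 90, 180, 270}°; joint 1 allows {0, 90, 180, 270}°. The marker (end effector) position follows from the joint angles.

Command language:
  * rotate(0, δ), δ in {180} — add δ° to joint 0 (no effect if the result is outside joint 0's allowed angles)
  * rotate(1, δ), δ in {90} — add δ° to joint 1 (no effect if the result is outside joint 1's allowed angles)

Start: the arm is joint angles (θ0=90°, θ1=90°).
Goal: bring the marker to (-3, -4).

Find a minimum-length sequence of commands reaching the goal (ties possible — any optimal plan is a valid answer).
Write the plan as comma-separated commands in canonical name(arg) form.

t0: joint angles (θ0=90°, θ1=90°)
1. rotate(0, 180) → joint angles (θ0=270°, θ1=90°)
2. rotate(1, 90) → joint angles (θ0=270°, θ1=180°)
3. rotate(1, 90) → joint angles (θ0=270°, θ1=270°)
shorter routes all fall short; 3 is best.

rotate(0, 180), rotate(1, 90), rotate(1, 90)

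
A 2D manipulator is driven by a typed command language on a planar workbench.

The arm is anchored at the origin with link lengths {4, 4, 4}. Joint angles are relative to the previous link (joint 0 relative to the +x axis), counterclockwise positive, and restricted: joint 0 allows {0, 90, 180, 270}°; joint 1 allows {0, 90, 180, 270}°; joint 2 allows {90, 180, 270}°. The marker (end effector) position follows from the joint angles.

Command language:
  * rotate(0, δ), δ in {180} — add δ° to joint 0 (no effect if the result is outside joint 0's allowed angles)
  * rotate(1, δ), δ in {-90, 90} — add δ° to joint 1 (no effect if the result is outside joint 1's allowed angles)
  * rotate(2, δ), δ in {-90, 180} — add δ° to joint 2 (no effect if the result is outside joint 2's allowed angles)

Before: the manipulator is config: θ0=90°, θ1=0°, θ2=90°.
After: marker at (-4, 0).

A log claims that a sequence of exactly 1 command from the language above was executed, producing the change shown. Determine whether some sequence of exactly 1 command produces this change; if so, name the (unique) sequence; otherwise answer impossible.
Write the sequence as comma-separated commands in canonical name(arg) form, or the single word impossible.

rotate(1, 90)

t0: config: θ0=90°, θ1=0°, θ2=90°
t=1 rotate(1, 90) ⇒ config: θ0=90°, θ1=90°, θ2=90°
uniquely the one of 5 1-step routes that fits.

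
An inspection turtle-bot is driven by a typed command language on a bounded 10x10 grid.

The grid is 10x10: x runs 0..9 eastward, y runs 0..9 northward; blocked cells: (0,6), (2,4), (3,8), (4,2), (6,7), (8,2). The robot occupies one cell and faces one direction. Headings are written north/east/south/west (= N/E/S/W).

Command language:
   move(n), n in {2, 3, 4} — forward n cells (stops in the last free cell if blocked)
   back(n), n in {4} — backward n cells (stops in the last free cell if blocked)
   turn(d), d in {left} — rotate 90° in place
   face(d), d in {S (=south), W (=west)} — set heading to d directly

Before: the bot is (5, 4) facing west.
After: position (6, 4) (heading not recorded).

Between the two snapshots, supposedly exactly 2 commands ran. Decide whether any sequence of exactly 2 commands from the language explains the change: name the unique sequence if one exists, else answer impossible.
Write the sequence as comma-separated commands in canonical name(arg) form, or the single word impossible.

key: order matters: swapping back(4) and move(3) lands elsewhere
from: (5, 4) facing west
step 1 (back(4)): (9, 4) facing west
step 2 (move(3)): (6, 4) facing west
no rival 2-sequence matches.

back(4), move(3)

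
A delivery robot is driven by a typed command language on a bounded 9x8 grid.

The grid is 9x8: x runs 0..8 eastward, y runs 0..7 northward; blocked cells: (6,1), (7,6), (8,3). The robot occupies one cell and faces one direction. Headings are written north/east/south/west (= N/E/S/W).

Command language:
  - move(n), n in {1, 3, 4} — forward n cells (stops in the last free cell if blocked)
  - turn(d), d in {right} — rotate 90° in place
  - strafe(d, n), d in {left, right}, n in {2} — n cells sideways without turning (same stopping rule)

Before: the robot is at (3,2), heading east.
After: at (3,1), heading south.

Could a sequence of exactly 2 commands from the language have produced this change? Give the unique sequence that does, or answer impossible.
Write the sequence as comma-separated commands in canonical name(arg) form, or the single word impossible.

key: position moved to (3,1) AND the heading swung to S — translation plus rotation needed
from: at (3,2), heading east
t=1 turn(right) ⇒ at (3,2), heading south
t=2 move(1) ⇒ at (3,1), heading south
uniquely the one of 36 2-step routes that fits.

turn(right), move(1)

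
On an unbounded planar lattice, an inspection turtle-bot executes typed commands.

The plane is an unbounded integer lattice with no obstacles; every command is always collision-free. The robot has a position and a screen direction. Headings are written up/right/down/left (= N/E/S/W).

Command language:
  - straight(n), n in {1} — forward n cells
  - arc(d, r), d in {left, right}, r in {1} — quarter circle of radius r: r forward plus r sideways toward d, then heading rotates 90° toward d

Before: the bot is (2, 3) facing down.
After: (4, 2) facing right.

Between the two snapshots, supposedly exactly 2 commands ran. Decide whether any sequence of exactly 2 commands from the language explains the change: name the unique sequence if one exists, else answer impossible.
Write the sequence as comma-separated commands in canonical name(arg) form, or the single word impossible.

key: position moved to (4,2) AND the heading swung to E — translation plus rotation needed
from: (2, 3) facing down
[1] after arc(left, 1): (3, 2) facing right
[2] after straight(1): (4, 2) facing right
no other 2-command option fits: unique.

arc(left, 1), straight(1)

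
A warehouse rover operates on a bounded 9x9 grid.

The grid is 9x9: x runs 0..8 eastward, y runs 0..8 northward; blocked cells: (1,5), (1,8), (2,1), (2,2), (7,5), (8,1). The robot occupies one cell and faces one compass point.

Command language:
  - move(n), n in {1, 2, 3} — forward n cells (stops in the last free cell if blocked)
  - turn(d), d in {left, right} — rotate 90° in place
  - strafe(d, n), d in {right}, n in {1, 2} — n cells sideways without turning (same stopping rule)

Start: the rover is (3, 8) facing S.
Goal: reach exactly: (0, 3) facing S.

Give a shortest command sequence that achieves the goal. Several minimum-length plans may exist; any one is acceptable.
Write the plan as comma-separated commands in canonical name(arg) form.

from: (3, 8) facing S
[1] after strafe(right, 2): (2, 8) facing S
[2] after move(3): (2, 5) facing S
[3] after move(3): (2, 3) facing S
[4] after strafe(right, 2): (0, 3) facing S
nothing shorter than 4 reaches the goal.

strafe(right, 2), move(3), move(3), strafe(right, 2)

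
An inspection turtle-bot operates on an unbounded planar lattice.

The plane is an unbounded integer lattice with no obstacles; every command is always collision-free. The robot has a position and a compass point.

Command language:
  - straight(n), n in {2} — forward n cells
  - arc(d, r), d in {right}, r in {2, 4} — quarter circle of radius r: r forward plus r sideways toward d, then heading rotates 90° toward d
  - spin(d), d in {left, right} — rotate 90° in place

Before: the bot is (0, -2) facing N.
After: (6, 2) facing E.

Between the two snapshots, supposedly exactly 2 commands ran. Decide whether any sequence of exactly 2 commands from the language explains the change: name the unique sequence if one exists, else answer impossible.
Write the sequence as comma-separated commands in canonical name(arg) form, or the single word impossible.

arc(right, 4), straight(2)

key: order matters: swapping arc(right, 4) and straight(2) lands elsewhere
initial: (0, -2) facing N
[1] after arc(right, 4): (4, 2) facing E
[2] after straight(2): (6, 2) facing E
no rival 2-sequence matches.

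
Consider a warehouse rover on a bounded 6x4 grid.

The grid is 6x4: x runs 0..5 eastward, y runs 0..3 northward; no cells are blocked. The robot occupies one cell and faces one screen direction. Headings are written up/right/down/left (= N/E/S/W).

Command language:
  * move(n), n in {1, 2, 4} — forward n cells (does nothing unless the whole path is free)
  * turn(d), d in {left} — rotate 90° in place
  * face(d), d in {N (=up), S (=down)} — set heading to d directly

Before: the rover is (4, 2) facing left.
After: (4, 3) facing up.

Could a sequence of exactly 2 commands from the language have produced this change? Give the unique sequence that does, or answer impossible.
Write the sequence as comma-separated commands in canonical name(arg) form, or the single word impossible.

key: running move(1) before face(N) would end elsewhere — order is forced
begin: (4, 2) facing left
t=1 face(N) ⇒ (4, 2) facing up
t=2 move(1) ⇒ (4, 3) facing up
uniquely the one of 36 2-step routes that fits.

face(N), move(1)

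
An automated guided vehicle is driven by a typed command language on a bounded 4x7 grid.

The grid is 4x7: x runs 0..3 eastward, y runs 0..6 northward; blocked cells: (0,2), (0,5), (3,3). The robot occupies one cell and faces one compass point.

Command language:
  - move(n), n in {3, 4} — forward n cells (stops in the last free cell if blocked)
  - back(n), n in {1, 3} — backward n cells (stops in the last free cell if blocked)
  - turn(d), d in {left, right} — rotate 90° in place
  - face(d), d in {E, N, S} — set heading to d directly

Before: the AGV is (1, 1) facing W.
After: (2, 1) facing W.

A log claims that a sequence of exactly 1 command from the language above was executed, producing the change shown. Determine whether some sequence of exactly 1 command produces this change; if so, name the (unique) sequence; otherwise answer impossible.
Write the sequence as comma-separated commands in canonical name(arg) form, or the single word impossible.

back(1)

key: heading stays W — the single command does not turn
t0: (1, 1) facing W
step 1 (back(1)): (2, 1) facing W
uniquely the one of 9 1-step routes that fits.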